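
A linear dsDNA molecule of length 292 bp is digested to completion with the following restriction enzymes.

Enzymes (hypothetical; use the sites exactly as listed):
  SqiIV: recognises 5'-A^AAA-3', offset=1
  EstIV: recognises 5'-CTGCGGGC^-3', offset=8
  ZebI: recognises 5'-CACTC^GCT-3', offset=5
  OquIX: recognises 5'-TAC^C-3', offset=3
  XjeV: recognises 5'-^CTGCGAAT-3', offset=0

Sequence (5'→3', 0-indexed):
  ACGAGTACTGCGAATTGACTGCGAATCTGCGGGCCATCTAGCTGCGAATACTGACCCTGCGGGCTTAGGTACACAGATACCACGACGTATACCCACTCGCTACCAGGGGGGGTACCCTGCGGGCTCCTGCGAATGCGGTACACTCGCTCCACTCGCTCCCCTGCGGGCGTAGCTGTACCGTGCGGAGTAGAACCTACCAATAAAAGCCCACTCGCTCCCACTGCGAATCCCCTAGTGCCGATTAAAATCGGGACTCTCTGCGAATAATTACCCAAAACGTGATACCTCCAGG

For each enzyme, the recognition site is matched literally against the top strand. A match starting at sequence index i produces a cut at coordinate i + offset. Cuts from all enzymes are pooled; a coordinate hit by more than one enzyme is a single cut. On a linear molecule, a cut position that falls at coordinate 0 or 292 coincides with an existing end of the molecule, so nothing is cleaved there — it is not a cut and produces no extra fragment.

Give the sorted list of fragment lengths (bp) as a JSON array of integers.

[2,3,5,5,6,7,7,7,7,9,9,10,11,11,11,12,12,13,14,14,16,16,19,19,23,24]

Scan for sites:
  SqiIV AAAA/1: at [201, 243, 273] ⇒ [202, 244, 274]
  EstIV CTGCGGGC/8: at [26, 56, 116, 160] ⇒ [34, 64, 124, 168]
  ZebI CACTCGCT/5: at [93, 140, 149, 208] ⇒ [98, 145, 154, 213]
  OquIX TACC/3: at [77, 89, 100, 112, 175, 194, 268, 282] ⇒ [80, 92, 103, 115, 178, 197, 271, 285]
  XjeV CTGCGAAT/0: at [7, 18, 41, 126, 220, 257] ⇒ [7, 18, 41, 126, 220, 257]

Pooled cuts: [7, 18, 34, 41, 64, 80, 92, 98, 103, 115, 124, 126, 145, 154, 168, 178, 197, 202, 213, 220, 244, 257, 271, 274, 285]

Fragment lengths:
  [0,7): 7 bp
  [7,18): 11 bp
  [18,34): 16 bp
  [34,41): 7 bp
  [41,64): 23 bp
  [64,80): 16 bp
  [80,92): 12 bp
  [92,98): 6 bp
  [98,103): 5 bp
  [103,115): 12 bp
  [115,124): 9 bp
  [124,126): 2 bp
  [126,145): 19 bp
  [145,154): 9 bp
  [154,168): 14 bp
  [168,178): 10 bp
  [178,197): 19 bp
  [197,202): 5 bp
  [202,213): 11 bp
  [213,220): 7 bp
  [220,244): 24 bp
  [244,257): 13 bp
  [257,271): 14 bp
  [271,274): 3 bp
  [274,285): 11 bp
  [285,292): 7 bp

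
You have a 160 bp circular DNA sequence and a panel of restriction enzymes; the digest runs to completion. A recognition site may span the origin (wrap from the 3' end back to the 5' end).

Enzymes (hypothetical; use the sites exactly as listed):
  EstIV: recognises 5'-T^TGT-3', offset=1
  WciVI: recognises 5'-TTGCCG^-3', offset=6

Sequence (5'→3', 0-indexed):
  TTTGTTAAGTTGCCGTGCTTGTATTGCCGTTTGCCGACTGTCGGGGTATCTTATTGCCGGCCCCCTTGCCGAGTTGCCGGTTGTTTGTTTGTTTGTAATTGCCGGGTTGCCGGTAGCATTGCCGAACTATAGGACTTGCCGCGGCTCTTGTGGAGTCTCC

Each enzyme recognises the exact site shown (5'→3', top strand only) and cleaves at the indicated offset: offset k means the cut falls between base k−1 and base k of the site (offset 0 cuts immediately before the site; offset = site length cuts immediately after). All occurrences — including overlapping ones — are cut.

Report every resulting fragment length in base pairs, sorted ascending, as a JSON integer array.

Per-enzyme occurrences:
  EstIV (TTGT, off=1): starts [1, 18, 80, 84, 88, 92, 147] → cuts [2, 19, 81, 85, 89, 93, 148]
  WciVI (TTGCCG, off=6): starts [9, 23, 30, 53, 65, 73, 98, 106, 118, 135] → cuts [15, 29, 36, 59, 71, 79, 104, 112, 124, 141]

Pooled cuts: [2, 15, 19, 29, 36, 59, 71, 79, 81, 85, 89, 93, 104, 112, 124, 141, 148]

Fragment lengths:
  2→15: 13 bp
  15→19: 4 bp
  19→29: 10 bp
  29→36: 7 bp
  36→59: 23 bp
  59→71: 12 bp
  71→79: 8 bp
  79→81: 2 bp
  81→85: 4 bp
  85→89: 4 bp
  89→93: 4 bp
  93→104: 11 bp
  104→112: 8 bp
  112→124: 12 bp
  124→141: 17 bp
  141→148: 7 bp
  148→2 (wrap): 160-148+2 = 14 bp

[2,4,4,4,4,7,7,8,8,10,11,12,12,13,14,17,23]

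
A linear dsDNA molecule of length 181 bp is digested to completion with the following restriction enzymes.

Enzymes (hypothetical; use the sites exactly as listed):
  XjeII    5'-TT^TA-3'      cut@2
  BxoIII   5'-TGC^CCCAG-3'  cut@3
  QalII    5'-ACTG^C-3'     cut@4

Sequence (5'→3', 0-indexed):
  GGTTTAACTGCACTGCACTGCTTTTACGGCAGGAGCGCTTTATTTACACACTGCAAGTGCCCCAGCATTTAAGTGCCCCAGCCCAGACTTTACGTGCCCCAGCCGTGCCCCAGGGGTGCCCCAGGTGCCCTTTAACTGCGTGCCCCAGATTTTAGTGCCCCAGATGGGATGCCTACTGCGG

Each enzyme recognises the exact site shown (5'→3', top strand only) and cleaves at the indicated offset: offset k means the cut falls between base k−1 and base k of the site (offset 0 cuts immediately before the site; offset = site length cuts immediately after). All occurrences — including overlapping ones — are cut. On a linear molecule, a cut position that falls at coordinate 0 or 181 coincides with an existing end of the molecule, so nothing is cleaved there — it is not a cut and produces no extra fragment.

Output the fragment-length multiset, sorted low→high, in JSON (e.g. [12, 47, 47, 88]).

Per-enzyme occurrences:
  XjeII TTTA/2: at [2, 22, 38, 42, 67, 88, 130, 150] ⇒ [4, 24, 40, 44, 69, 90, 132, 152]
  BxoIII TGCCCCAG/3: at [57, 73, 94, 105, 116, 140, 155] ⇒ [60, 76, 97, 108, 119, 143, 158]
  QalII ACTGC/4: at [6, 11, 16, 49, 134, 174] ⇒ [10, 15, 20, 53, 138, 178]

All cut coordinates (distinct, sorted): [4, 10, 15, 20, 24, 40, 44, 53, 60, 69, 76, 90, 97, 108, 119, 132, 138, 143, 152, 158, 178]

Fragments:
  [0,4): 4 bp
  [4,10): 6 bp
  [10,15): 5 bp
  [15,20): 5 bp
  [20,24): 4 bp
  [24,40): 16 bp
  [40,44): 4 bp
  [44,53): 9 bp
  [53,60): 7 bp
  [60,69): 9 bp
  [69,76): 7 bp
  [76,90): 14 bp
  [90,97): 7 bp
  [97,108): 11 bp
  [108,119): 11 bp
  [119,132): 13 bp
  [132,138): 6 bp
  [138,143): 5 bp
  [143,152): 9 bp
  [152,158): 6 bp
  [158,178): 20 bp
  [178,181): 3 bp

[3,4,4,4,5,5,5,6,6,6,7,7,7,9,9,9,11,11,13,14,16,20]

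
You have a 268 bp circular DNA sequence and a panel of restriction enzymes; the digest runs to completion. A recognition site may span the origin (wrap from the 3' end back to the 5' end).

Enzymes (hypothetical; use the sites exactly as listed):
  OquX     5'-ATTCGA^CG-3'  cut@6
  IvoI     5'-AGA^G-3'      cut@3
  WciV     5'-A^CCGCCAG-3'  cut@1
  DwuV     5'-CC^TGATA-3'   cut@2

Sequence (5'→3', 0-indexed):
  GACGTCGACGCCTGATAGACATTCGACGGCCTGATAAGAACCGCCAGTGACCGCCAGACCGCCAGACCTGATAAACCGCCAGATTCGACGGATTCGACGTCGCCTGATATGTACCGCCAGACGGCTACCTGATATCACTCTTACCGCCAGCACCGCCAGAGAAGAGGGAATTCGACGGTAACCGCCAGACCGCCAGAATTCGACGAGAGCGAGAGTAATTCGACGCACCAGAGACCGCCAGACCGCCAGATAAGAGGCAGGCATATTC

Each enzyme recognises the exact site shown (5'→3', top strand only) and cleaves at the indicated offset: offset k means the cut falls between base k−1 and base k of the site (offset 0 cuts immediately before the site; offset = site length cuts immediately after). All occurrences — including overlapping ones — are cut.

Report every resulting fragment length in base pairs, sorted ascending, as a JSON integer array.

[2,5,5,5,6,6,7,7,8,8,8,8,9,9,9,9,9,9,10,10,10,10,13,13,14,14,14,15,16]

Site scan:
  OquX ATTCGACG/6: at [20, 82, 91, 169, 197, 217, 264] ⇒ [2, 26, 88, 97, 175, 203, 223]
  IvoI AGAG/3: at [157, 162, 205, 211, 229, 252] ⇒ [160, 165, 208, 214, 232, 255]
  WciV ACCGCCAG/1: at [39, 49, 57, 74, 112, 142, 151, 180, 188, 233, 241] ⇒ [40, 50, 58, 75, 113, 143, 152, 181, 189, 234, 242]
  DwuV CCTGATA/2: at [10, 29, 66, 102, 127] ⇒ [12, 31, 68, 104, 129]

All cut coordinates (distinct, sorted): [2, 12, 26, 31, 40, 50, 58, 68, 75, 88, 97, 104, 113, 129, 143, 152, 160, 165, 175, 181, 189, 203, 208, 214, 223, 232, 234, 242, 255]

Fragments:
  2→12: 10 bp
  12→26: 14 bp
  26→31: 5 bp
  31→40: 9 bp
  40→50: 10 bp
  50→58: 8 bp
  58→68: 10 bp
  68→75: 7 bp
  75→88: 13 bp
  88→97: 9 bp
  97→104: 7 bp
  104→113: 9 bp
  113→129: 16 bp
  129→143: 14 bp
  143→152: 9 bp
  152→160: 8 bp
  160→165: 5 bp
  165→175: 10 bp
  175→181: 6 bp
  181→189: 8 bp
  189→203: 14 bp
  203→208: 5 bp
  208→214: 6 bp
  214→223: 9 bp
  223→232: 9 bp
  232→234: 2 bp
  234→242: 8 bp
  242→255: 13 bp
  255→2 (wrap): 268-255+2 = 15 bp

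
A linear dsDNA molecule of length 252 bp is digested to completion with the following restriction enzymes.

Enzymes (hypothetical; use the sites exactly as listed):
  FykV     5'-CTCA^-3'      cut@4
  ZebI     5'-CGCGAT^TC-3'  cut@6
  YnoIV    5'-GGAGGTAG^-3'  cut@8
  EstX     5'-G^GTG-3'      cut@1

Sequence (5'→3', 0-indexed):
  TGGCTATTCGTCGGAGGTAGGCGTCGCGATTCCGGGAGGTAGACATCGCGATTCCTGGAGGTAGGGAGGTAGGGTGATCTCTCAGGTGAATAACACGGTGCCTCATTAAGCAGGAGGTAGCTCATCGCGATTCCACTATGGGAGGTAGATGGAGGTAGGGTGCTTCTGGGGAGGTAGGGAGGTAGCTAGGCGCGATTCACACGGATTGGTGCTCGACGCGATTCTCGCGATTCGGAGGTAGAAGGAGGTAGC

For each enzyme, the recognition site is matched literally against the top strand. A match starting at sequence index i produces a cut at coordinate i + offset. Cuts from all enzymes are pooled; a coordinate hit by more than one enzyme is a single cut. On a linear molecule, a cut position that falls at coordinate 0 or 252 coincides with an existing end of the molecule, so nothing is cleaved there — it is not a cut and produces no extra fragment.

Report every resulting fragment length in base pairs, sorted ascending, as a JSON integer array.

Scan for sites:
  FykV (CTCA, off=4): starts [80, 101, 120] → cuts [84, 105, 124]
  ZebI (CGCGATTC, off=6): starts [24, 46, 125, 190, 216, 225] → cuts [30, 52, 131, 196, 222, 231]
  YnoIV (GGAGGTAG, off=8): starts [12, 34, 56, 64, 112, 140, 150, 169, 177, 233, 243] → cuts [20, 42, 64, 72, 120, 148, 158, 177, 185, 241, 251]
  EstX (GGTG, off=1): starts [72, 84, 96, 158, 207] → cuts [73, 85, 97, 159, 208]

Pooled cuts: [20, 30, 42, 52, 64, 72, 73, 84, 85, 97, 105, 120, 124, 131, 148, 158, 159, 177, 185, 196, 208, 222, 231, 241, 251]

Fragments:
  [0,20): 20 bp
  [20,30): 10 bp
  [30,42): 12 bp
  [42,52): 10 bp
  [52,64): 12 bp
  [64,72): 8 bp
  [72,73): 1 bp
  [73,84): 11 bp
  [84,85): 1 bp
  [85,97): 12 bp
  [97,105): 8 bp
  [105,120): 15 bp
  [120,124): 4 bp
  [124,131): 7 bp
  [131,148): 17 bp
  [148,158): 10 bp
  [158,159): 1 bp
  [159,177): 18 bp
  [177,185): 8 bp
  [185,196): 11 bp
  [196,208): 12 bp
  [208,222): 14 bp
  [222,231): 9 bp
  [231,241): 10 bp
  [241,251): 10 bp
  [251,252): 1 bp

[1,1,1,1,4,7,8,8,8,9,10,10,10,10,10,11,11,12,12,12,12,14,15,17,18,20]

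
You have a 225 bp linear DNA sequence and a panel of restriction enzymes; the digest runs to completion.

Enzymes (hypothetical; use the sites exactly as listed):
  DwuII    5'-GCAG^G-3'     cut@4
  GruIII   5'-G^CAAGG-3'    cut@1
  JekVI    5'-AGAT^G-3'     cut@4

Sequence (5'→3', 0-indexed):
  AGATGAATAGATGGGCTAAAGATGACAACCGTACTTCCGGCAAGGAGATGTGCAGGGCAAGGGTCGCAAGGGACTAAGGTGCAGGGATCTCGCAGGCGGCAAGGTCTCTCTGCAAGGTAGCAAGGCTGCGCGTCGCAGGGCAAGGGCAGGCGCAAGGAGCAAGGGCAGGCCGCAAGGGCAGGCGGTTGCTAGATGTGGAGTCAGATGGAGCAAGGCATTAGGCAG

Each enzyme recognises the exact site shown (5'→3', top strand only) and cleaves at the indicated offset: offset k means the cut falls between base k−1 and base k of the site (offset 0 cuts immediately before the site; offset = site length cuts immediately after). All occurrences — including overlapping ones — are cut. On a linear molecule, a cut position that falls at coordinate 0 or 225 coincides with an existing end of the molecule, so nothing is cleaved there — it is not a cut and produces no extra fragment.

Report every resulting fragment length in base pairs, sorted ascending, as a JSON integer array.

[2,2,3,4,4,4,4,6,7,8,8,9,9,9,9,9,11,11,12,13,13,15,17,18,18]

Scan for sites:
  DwuII (GCAGG, off=4): starts [51, 80, 91, 134, 145, 164, 177] → cuts [55, 84, 95, 138, 149, 168, 181]
  GruIII (GCAAGG, off=1): starts [39, 56, 65, 98, 111, 119, 139, 151, 158, 171, 209] → cuts [40, 57, 66, 99, 112, 120, 140, 152, 159, 172, 210]
  JekVI (AGATG, off=4): starts [0, 8, 19, 45, 190, 202] → cuts [4, 12, 23, 49, 194, 206]

Pooled cuts: [4, 12, 23, 40, 49, 55, 57, 66, 84, 95, 99, 112, 120, 138, 140, 149, 152, 159, 168, 172, 181, 194, 206, 210]

Fragment lengths:
  [0,4): 4 bp
  [4,12): 8 bp
  [12,23): 11 bp
  [23,40): 17 bp
  [40,49): 9 bp
  [49,55): 6 bp
  [55,57): 2 bp
  [57,66): 9 bp
  [66,84): 18 bp
  [84,95): 11 bp
  [95,99): 4 bp
  [99,112): 13 bp
  [112,120): 8 bp
  [120,138): 18 bp
  [138,140): 2 bp
  [140,149): 9 bp
  [149,152): 3 bp
  [152,159): 7 bp
  [159,168): 9 bp
  [168,172): 4 bp
  [172,181): 9 bp
  [181,194): 13 bp
  [194,206): 12 bp
  [206,210): 4 bp
  [210,225): 15 bp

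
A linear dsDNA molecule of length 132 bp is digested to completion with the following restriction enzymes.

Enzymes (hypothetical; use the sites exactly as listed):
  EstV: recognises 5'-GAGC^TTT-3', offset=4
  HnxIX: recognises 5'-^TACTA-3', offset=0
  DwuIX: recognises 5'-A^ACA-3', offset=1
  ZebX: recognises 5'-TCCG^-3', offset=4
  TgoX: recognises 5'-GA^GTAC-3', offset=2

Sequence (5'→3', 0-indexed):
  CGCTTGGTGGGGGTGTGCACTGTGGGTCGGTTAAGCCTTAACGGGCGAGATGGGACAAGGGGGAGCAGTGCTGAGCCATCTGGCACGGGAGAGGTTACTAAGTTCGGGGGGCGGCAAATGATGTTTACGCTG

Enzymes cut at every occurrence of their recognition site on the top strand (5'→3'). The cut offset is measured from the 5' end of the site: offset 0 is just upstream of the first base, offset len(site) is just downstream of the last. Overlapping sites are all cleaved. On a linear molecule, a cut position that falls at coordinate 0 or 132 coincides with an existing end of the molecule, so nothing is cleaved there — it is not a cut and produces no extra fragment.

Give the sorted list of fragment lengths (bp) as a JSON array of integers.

Per-enzyme occurrences:
  EstV (GAGCTTT, off=4): no sites
  HnxIX TACTA/0: at [95] ⇒ [95]
  DwuIX (AACA, off=1): no sites
  ZebX (TCCG, off=4): no sites
  TgoX (GAGTAC, off=2): no sites

Pooled cuts: [95]

Fragments:
  [0,95): 95 bp
  [95,132): 37 bp

[37,95]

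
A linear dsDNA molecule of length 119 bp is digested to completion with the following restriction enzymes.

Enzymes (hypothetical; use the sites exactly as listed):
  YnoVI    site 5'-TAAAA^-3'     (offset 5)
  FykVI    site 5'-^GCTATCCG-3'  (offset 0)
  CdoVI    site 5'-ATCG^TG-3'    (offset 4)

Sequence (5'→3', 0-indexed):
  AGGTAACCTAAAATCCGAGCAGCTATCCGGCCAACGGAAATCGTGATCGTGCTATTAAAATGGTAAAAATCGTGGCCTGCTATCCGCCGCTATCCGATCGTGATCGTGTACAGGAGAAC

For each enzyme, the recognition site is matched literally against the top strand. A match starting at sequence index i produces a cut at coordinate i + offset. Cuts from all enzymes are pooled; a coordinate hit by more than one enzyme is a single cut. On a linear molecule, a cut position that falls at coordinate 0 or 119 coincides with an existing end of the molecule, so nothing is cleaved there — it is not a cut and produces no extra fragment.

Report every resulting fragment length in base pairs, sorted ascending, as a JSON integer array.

Per-enzyme occurrences:
  YnoVI (TAAAA, off=5): starts [8, 55, 63] → cuts [13, 60, 68]
  FykVI (GCTATCCG, off=0): starts [21, 78, 88] → cuts [21, 78, 88]
  CdoVI (ATCGTG, off=4): starts [39, 45, 68, 96, 102] → cuts [43, 49, 72, 100, 106]

Pooled cuts: [13, 21, 43, 49, 60, 68, 72, 78, 88, 100, 106]

Fragments:
  [0,13): 13 bp
  [13,21): 8 bp
  [21,43): 22 bp
  [43,49): 6 bp
  [49,60): 11 bp
  [60,68): 8 bp
  [68,72): 4 bp
  [72,78): 6 bp
  [78,88): 10 bp
  [88,100): 12 bp
  [100,106): 6 bp
  [106,119): 13 bp

[4,6,6,6,8,8,10,11,12,13,13,22]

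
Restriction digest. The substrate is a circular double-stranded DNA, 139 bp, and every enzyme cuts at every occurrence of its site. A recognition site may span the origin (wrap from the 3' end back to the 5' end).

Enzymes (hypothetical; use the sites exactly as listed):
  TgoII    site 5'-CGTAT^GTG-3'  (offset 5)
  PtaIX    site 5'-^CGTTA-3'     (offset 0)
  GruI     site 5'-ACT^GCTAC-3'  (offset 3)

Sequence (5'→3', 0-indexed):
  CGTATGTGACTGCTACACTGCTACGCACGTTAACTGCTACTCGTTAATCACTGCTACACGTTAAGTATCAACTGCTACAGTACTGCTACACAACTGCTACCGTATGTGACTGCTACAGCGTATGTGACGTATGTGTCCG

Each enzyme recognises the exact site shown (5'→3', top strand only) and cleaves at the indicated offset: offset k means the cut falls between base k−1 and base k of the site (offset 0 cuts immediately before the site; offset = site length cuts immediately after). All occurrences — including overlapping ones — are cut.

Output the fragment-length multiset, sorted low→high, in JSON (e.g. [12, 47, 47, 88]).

[6,6,6,6,8,8,8,9,10,11,11,11,12,12,15]

Scan for sites:
  TgoII (CGTATGTG, off=5): starts [0, 100, 118, 127] → cuts [5, 105, 123, 132]
  PtaIX (CGTTA, off=0): starts [27, 41, 58] → cuts [27, 41, 58]
  GruI (ACTGCTAC, off=3): starts [8, 16, 32, 49, 70, 81, 92, 108] → cuts [11, 19, 35, 52, 73, 84, 95, 111]

Pooled cuts: [5, 11, 19, 27, 35, 41, 52, 58, 73, 84, 95, 105, 111, 123, 132]

Fragment lengths:
  5→11: 6 bp
  11→19: 8 bp
  19→27: 8 bp
  27→35: 8 bp
  35→41: 6 bp
  41→52: 11 bp
  52→58: 6 bp
  58→73: 15 bp
  73→84: 11 bp
  84→95: 11 bp
  95→105: 10 bp
  105→111: 6 bp
  111→123: 12 bp
  123→132: 9 bp
  132→5 (wrap): 139-132+5 = 12 bp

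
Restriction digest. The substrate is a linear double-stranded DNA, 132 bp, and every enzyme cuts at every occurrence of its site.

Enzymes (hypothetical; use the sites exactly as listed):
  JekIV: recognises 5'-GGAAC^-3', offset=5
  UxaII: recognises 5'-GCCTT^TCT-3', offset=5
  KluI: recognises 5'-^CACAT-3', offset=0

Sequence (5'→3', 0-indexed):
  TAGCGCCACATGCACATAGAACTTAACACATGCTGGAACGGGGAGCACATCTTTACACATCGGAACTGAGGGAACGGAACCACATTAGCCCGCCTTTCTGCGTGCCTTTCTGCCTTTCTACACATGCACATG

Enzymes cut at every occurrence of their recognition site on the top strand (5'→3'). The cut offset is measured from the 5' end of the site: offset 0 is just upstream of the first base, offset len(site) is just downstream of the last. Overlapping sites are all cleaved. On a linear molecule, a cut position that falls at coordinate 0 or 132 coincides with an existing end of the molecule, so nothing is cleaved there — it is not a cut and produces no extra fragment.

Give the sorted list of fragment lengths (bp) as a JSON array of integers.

[4,5,6,6,6,6,6,8,9,10,11,12,13,14,16]

Per-enzyme occurrences:
  JekIV (GGAAC, off=5): starts [34, 61, 70, 75] → cuts [39, 66, 75, 80]
  UxaII (GCCTTTCT, off=5): starts [91, 103, 111] → cuts [96, 108, 116]
  KluI (CACAT, off=0): starts [6, 12, 26, 45, 55, 80, 120, 126] → cuts [6, 12, 26, 45, 55, 80, 120, 126]

Pooled cuts: [6, 12, 26, 39, 45, 55, 66, 75, 80, 96, 108, 116, 120, 126]

Fragments:
  [0,6): 6 bp
  [6,12): 6 bp
  [12,26): 14 bp
  [26,39): 13 bp
  [39,45): 6 bp
  [45,55): 10 bp
  [55,66): 11 bp
  [66,75): 9 bp
  [75,80): 5 bp
  [80,96): 16 bp
  [96,108): 12 bp
  [108,116): 8 bp
  [116,120): 4 bp
  [120,126): 6 bp
  [126,132): 6 bp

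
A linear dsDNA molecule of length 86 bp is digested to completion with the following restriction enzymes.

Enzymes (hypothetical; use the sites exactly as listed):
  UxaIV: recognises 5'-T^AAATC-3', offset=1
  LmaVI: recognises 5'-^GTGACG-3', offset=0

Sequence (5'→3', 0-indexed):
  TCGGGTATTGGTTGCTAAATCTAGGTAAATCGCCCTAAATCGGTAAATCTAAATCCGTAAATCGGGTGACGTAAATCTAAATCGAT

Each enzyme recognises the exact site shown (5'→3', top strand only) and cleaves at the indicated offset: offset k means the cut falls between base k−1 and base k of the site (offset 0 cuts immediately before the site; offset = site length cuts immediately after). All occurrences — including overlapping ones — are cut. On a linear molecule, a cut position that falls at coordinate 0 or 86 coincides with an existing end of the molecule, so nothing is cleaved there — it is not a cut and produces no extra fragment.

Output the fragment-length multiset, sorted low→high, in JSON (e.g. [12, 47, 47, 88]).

Per-enzyme occurrences:
  UxaIV TAAATC/1: at [15, 25, 35, 43, 49, 57, 71, 77] ⇒ [16, 26, 36, 44, 50, 58, 72, 78]
  LmaVI GTGACG/0: at [65] ⇒ [65]

Pooled cuts: [16, 26, 36, 44, 50, 58, 65, 72, 78]

Fragment lengths:
  [0,16): 16 bp
  [16,26): 10 bp
  [26,36): 10 bp
  [36,44): 8 bp
  [44,50): 6 bp
  [50,58): 8 bp
  [58,65): 7 bp
  [65,72): 7 bp
  [72,78): 6 bp
  [78,86): 8 bp

[6,6,7,7,8,8,8,10,10,16]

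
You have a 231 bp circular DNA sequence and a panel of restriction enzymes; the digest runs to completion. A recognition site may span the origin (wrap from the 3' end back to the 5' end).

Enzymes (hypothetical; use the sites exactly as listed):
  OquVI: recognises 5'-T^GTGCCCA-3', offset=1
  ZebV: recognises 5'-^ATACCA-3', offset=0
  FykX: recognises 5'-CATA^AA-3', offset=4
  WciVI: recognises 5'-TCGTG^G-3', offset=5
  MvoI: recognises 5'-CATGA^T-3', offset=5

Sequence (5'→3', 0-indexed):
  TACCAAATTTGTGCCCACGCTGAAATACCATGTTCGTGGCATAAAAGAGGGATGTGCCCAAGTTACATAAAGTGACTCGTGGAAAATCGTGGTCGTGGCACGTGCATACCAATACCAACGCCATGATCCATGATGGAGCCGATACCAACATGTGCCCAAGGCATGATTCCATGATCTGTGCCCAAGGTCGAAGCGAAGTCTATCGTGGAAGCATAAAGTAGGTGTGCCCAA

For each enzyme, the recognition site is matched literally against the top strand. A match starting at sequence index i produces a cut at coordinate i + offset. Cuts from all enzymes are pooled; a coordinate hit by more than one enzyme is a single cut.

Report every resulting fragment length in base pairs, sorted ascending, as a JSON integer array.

Site scan:
  OquVI TGTGCCCA/1: at [9, 52, 150, 176, 222] ⇒ [10, 53, 151, 177, 223]
  ZebV ATACCA/0: at [24, 105, 111, 141, 230] ⇒ [24, 105, 111, 141, 230]
  FykX CATAAA/4: at [39, 65, 211] ⇒ [43, 69, 215]
  WciVI TCGTGG/5: at [33, 76, 86, 92, 202] ⇒ [38, 81, 91, 97, 207]
  MvoI CATGAT/5: at [121, 128, 161, 169] ⇒ [126, 133, 166, 174]

All cut coordinates (distinct, sorted): [10, 24, 38, 43, 53, 69, 81, 91, 97, 105, 111, 126, 133, 141, 151, 166, 174, 177, 207, 215, 223, 230]

Fragment lengths:
  10→24: 14 bp
  24→38: 14 bp
  38→43: 5 bp
  43→53: 10 bp
  53→69: 16 bp
  69→81: 12 bp
  81→91: 10 bp
  91→97: 6 bp
  97→105: 8 bp
  105→111: 6 bp
  111→126: 15 bp
  126→133: 7 bp
  133→141: 8 bp
  141→151: 10 bp
  151→166: 15 bp
  166→174: 8 bp
  174→177: 3 bp
  177→207: 30 bp
  207→215: 8 bp
  215→223: 8 bp
  223→230: 7 bp
  230→10 (wrap): 231-230+10 = 11 bp

[3,5,6,6,7,7,8,8,8,8,8,10,10,10,11,12,14,14,15,15,16,30]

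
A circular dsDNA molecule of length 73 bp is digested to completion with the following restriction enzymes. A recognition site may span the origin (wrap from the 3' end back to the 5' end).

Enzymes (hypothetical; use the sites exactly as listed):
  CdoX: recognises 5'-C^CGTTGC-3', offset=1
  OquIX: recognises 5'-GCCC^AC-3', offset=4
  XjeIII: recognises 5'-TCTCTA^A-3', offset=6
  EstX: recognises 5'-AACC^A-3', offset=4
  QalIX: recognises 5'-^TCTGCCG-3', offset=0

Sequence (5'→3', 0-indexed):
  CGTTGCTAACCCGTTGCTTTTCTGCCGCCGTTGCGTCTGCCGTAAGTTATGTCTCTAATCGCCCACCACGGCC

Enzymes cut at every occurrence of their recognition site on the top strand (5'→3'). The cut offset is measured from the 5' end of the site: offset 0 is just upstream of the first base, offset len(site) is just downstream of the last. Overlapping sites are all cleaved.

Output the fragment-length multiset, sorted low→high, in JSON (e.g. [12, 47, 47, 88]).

Scan for sites:
  CdoX CCGTTGC/1: at [10, 27, 72] ⇒ [0, 11, 28]
  OquIX GCCCAC/4: at [60] ⇒ [64]
  XjeIII TCTCTAA/6: at [51] ⇒ [57]
  EstX (AACCA, off=4): no sites
  QalIX TCTGCCG/0: at [20, 35] ⇒ [20, 35]

All cut coordinates (distinct, sorted): [0, 11, 20, 28, 35, 57, 64]

Fragment lengths:
  0→11: 11 bp
  11→20: 9 bp
  20→28: 8 bp
  28→35: 7 bp
  35→57: 22 bp
  57→64: 7 bp
  64→0 (wrap): 73-64+0 = 9 bp

[7,7,8,9,9,11,22]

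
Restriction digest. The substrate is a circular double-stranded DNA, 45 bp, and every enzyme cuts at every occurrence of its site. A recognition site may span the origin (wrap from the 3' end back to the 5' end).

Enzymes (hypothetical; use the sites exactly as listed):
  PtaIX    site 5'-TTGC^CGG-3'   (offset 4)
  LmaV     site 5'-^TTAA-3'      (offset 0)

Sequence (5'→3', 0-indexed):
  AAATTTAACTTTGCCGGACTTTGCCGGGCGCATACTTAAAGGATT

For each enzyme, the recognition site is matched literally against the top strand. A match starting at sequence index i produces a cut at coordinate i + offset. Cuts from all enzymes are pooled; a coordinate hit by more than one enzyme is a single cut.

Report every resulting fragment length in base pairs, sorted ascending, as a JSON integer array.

[6,8,10,10,11]

Per-enzyme occurrences:
  PtaIX (TTGCCGG, off=4): starts [10, 20] → cuts [14, 24]
  LmaV (TTAA, off=0): starts [4, 35, 43] → cuts [4, 35, 43]

All cut coordinates (distinct, sorted): [4, 14, 24, 35, 43]

Fragments:
  4→14: 10 bp
  14→24: 10 bp
  24→35: 11 bp
  35→43: 8 bp
  43→4 (wrap): 45-43+4 = 6 bp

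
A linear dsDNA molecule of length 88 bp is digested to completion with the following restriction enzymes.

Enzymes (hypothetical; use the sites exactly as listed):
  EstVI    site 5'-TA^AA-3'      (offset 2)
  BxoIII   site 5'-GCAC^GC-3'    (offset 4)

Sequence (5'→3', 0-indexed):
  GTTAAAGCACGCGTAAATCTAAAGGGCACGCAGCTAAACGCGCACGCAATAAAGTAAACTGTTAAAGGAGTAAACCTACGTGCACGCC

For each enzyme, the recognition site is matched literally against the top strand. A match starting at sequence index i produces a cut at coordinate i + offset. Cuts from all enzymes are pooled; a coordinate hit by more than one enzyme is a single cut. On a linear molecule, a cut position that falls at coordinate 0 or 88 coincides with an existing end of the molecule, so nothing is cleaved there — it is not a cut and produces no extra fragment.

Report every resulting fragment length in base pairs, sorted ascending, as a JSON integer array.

Scan for sites:
  EstVI TAAA/2: at [2, 13, 19, 34, 49, 54, 62, 70] ⇒ [4, 15, 21, 36, 51, 56, 64, 72]
  BxoIII GCACGC/4: at [6, 25, 41, 81] ⇒ [10, 29, 45, 85]

Pooled cuts: [4, 10, 15, 21, 29, 36, 45, 51, 56, 64, 72, 85]

Fragments:
  [0,4): 4 bp
  [4,10): 6 bp
  [10,15): 5 bp
  [15,21): 6 bp
  [21,29): 8 bp
  [29,36): 7 bp
  [36,45): 9 bp
  [45,51): 6 bp
  [51,56): 5 bp
  [56,64): 8 bp
  [64,72): 8 bp
  [72,85): 13 bp
  [85,88): 3 bp

[3,4,5,5,6,6,6,7,8,8,8,9,13]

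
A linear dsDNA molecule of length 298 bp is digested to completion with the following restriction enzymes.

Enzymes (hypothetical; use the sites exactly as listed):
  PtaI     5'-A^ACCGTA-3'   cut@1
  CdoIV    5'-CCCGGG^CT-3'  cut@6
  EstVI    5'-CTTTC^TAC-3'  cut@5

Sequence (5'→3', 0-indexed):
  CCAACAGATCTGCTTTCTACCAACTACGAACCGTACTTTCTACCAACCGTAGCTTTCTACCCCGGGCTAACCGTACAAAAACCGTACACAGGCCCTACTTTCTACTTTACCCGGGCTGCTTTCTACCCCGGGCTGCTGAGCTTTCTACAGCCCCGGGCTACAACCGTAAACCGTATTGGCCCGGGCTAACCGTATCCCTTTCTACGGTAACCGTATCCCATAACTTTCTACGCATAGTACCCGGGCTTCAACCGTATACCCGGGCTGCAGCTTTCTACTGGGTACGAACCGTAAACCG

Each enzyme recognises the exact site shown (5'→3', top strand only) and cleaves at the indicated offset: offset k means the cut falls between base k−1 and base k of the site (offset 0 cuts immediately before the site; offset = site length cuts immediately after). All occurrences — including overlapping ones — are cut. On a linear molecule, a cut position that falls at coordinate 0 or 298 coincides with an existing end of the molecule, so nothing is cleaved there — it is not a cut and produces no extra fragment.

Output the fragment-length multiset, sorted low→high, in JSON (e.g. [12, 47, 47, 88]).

Per-enzyme occurrences:
  PtaI (AACCGTA, off=1): starts [28, 44, 68, 79, 161, 168, 187, 208, 249, 286] → cuts [29, 45, 69, 80, 162, 169, 188, 209, 250, 287]
  CdoIV (CCCGGGCT, off=6): starts [60, 109, 126, 151, 179, 239, 258] → cuts [66, 115, 132, 157, 185, 245, 264]
  EstVI (CTTTCTAC, off=5): starts [12, 35, 52, 97, 118, 140, 197, 223, 270] → cuts [17, 40, 57, 102, 123, 145, 202, 228, 275]

Pooled cuts: [17, 29, 40, 45, 57, 66, 69, 80, 102, 115, 123, 132, 145, 157, 162, 169, 185, 188, 202, 209, 228, 245, 250, 264, 275, 287]

Fragments:
  [0,17): 17 bp
  [17,29): 12 bp
  [29,40): 11 bp
  [40,45): 5 bp
  [45,57): 12 bp
  [57,66): 9 bp
  [66,69): 3 bp
  [69,80): 11 bp
  [80,102): 22 bp
  [102,115): 13 bp
  [115,123): 8 bp
  [123,132): 9 bp
  [132,145): 13 bp
  [145,157): 12 bp
  [157,162): 5 bp
  [162,169): 7 bp
  [169,185): 16 bp
  [185,188): 3 bp
  [188,202): 14 bp
  [202,209): 7 bp
  [209,228): 19 bp
  [228,245): 17 bp
  [245,250): 5 bp
  [250,264): 14 bp
  [264,275): 11 bp
  [275,287): 12 bp
  [287,298): 11 bp

[3,3,5,5,5,7,7,8,9,9,11,11,11,11,12,12,12,12,13,13,14,14,16,17,17,19,22]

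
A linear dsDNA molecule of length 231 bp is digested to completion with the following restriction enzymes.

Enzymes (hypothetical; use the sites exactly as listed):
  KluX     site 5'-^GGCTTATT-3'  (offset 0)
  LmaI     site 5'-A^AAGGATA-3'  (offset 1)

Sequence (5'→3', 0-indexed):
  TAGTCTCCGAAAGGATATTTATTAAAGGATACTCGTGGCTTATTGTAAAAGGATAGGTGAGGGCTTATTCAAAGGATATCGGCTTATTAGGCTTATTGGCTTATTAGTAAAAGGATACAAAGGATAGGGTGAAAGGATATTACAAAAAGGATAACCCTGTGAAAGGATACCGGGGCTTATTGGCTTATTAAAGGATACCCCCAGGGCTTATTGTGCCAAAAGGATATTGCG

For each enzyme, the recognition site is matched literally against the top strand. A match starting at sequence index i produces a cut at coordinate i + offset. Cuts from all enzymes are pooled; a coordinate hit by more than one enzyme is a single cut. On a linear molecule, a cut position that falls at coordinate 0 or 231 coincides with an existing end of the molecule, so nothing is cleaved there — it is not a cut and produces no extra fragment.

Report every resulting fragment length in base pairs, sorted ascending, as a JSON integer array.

[8,8,9,9,9,9,10,10,11,12,12,12,13,13,13,14,14,14,15,16]

Site scan:
  KluX (GGCTTATT, off=0): starts [36, 61, 80, 89, 97, 173, 181, 204] → cuts [36, 61, 80, 89, 97, 173, 181, 204]
  LmaI (AAAGGATA, off=1): starts [9, 23, 47, 70, 109, 118, 131, 145, 161, 189, 218] → cuts [10, 24, 48, 71, 110, 119, 132, 146, 162, 190, 219]

All cut coordinates (distinct, sorted): [10, 24, 36, 48, 61, 71, 80, 89, 97, 110, 119, 132, 146, 162, 173, 181, 190, 204, 219]

Fragment lengths:
  [0,10): 10 bp
  [10,24): 14 bp
  [24,36): 12 bp
  [36,48): 12 bp
  [48,61): 13 bp
  [61,71): 10 bp
  [71,80): 9 bp
  [80,89): 9 bp
  [89,97): 8 bp
  [97,110): 13 bp
  [110,119): 9 bp
  [119,132): 13 bp
  [132,146): 14 bp
  [146,162): 16 bp
  [162,173): 11 bp
  [173,181): 8 bp
  [181,190): 9 bp
  [190,204): 14 bp
  [204,219): 15 bp
  [219,231): 12 bp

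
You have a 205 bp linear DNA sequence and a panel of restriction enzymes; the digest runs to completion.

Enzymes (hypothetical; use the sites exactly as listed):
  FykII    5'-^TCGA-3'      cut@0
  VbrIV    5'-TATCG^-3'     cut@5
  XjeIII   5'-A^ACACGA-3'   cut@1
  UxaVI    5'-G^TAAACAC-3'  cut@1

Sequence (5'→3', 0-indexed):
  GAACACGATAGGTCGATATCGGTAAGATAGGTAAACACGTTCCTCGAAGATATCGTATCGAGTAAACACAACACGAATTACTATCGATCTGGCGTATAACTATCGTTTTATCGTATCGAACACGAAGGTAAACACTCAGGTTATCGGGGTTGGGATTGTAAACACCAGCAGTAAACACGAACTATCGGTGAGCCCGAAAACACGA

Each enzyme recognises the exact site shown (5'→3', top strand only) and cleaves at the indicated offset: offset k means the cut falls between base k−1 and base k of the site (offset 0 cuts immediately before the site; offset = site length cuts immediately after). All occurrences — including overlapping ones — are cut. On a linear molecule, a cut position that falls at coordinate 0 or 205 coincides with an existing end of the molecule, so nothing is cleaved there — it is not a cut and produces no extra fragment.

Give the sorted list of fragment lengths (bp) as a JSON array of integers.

[1,2,2,2,2,3,3,3,3,6,8,8,9,9,10,10,12,12,12,12,13,13,13,18,19]

Scan for sites:
  FykII (TCGA, off=0): starts [12, 43, 57, 83, 115] → cuts [12, 43, 57, 83, 115]
  VbrIV (TATCG, off=5): starts [16, 50, 55, 81, 100, 108, 113, 141, 182] → cuts [21, 55, 60, 86, 105, 113, 118, 146, 187]
  XjeIII (AACACGA, off=1): starts [1, 69, 118, 173, 198] → cuts [2, 70, 119, 174, 199]
  UxaVI (GTAAACAC, off=1): starts [30, 61, 127, 157, 170] → cuts [31, 62, 128, 158, 171]

Pooled cuts: [2, 12, 21, 31, 43, 55, 57, 60, 62, 70, 83, 86, 105, 113, 115, 118, 119, 128, 146, 158, 171, 174, 187, 199]

Fragment lengths:
  [0,2): 2 bp
  [2,12): 10 bp
  [12,21): 9 bp
  [21,31): 10 bp
  [31,43): 12 bp
  [43,55): 12 bp
  [55,57): 2 bp
  [57,60): 3 bp
  [60,62): 2 bp
  [62,70): 8 bp
  [70,83): 13 bp
  [83,86): 3 bp
  [86,105): 19 bp
  [105,113): 8 bp
  [113,115): 2 bp
  [115,118): 3 bp
  [118,119): 1 bp
  [119,128): 9 bp
  [128,146): 18 bp
  [146,158): 12 bp
  [158,171): 13 bp
  [171,174): 3 bp
  [174,187): 13 bp
  [187,199): 12 bp
  [199,205): 6 bp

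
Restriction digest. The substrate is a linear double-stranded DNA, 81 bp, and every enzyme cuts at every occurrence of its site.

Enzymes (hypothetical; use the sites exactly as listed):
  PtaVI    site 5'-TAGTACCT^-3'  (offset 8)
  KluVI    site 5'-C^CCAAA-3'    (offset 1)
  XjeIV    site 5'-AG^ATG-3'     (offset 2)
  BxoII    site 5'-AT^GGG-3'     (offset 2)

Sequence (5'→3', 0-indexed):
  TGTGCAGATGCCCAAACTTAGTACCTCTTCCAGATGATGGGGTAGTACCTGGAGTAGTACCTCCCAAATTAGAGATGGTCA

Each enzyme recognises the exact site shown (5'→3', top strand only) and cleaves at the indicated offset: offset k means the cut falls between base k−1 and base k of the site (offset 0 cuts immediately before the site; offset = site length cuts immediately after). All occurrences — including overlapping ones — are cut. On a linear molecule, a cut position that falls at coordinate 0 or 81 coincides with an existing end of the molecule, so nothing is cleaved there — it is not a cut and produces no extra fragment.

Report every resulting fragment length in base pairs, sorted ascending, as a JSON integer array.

Scan for sites:
  PtaVI TAGTACCT/8: at [18, 42, 54] ⇒ [26, 50, 62]
  KluVI CCCAAA/1: at [10, 62] ⇒ [11, 63]
  XjeIV AGATG/2: at [5, 31, 72] ⇒ [7, 33, 74]
  BxoII ATGGG/2: at [36] ⇒ [38]

Pooled cuts: [7, 11, 26, 33, 38, 50, 62, 63, 74]

Fragment lengths:
  [0,7): 7 bp
  [7,11): 4 bp
  [11,26): 15 bp
  [26,33): 7 bp
  [33,38): 5 bp
  [38,50): 12 bp
  [50,62): 12 bp
  [62,63): 1 bp
  [63,74): 11 bp
  [74,81): 7 bp

[1,4,5,7,7,7,11,12,12,15]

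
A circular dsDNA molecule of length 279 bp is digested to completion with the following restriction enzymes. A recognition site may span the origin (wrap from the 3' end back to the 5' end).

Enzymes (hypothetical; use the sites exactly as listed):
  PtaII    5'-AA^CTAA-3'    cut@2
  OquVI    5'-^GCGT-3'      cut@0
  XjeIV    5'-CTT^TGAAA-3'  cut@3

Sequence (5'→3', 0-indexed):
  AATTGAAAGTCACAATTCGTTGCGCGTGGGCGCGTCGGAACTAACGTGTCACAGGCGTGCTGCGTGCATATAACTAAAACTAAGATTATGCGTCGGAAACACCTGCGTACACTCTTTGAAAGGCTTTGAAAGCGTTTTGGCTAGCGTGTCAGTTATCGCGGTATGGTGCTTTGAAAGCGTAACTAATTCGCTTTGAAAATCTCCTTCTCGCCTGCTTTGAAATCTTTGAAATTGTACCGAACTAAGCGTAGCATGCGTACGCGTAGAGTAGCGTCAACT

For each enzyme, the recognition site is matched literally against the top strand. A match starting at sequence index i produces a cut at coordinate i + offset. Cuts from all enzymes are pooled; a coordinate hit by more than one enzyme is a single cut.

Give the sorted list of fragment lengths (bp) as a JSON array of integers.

[4,5,5,6,6,6,7,7,8,9,9,9,10,10,10,11,12,12,12,14,15,15,24,25,28]

Per-enzyme occurrences:
  PtaII AACTAA/2: at [38, 71, 77, 180, 239, 275] ⇒ [40, 73, 79, 182, 241, 277]
  OquVI GCGT/0: at [23, 31, 54, 61, 89, 104, 131, 143, 176, 245, 254, 260, 270] ⇒ [23, 31, 54, 61, 89, 104, 131, 143, 176, 245, 254, 260, 270]
  XjeIV CTTTGAAA/3: at [113, 123, 168, 190, 214, 223] ⇒ [116, 126, 171, 193, 217, 226]

Pooled cuts: [23, 31, 40, 54, 61, 73, 79, 89, 104, 116, 126, 131, 143, 171, 176, 182, 193, 217, 226, 241, 245, 254, 260, 270, 277]

Fragments:
  23→31: 8 bp
  31→40: 9 bp
  40→54: 14 bp
  54→61: 7 bp
  61→73: 12 bp
  73→79: 6 bp
  79→89: 10 bp
  89→104: 15 bp
  104→116: 12 bp
  116→126: 10 bp
  126→131: 5 bp
  131→143: 12 bp
  143→171: 28 bp
  171→176: 5 bp
  176→182: 6 bp
  182→193: 11 bp
  193→217: 24 bp
  217→226: 9 bp
  226→241: 15 bp
  241→245: 4 bp
  245→254: 9 bp
  254→260: 6 bp
  260→270: 10 bp
  270→277: 7 bp
  277→23 (wrap): 279-277+23 = 25 bp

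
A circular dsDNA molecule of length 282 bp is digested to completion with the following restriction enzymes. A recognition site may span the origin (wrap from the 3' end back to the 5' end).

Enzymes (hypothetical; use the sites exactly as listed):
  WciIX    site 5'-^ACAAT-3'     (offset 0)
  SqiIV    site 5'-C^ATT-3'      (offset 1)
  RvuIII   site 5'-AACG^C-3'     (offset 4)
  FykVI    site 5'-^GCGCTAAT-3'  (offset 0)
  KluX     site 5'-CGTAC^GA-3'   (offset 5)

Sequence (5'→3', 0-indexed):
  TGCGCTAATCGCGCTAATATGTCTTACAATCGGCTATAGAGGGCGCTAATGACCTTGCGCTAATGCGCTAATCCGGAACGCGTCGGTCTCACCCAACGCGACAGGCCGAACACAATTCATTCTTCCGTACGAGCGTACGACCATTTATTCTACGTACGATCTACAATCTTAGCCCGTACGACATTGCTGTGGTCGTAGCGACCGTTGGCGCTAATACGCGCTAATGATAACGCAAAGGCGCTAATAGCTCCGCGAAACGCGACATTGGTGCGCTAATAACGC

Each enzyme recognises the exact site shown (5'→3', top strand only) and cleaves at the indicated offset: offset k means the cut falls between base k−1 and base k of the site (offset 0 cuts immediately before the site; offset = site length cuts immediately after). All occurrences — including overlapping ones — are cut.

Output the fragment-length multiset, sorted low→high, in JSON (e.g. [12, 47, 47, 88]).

[2,3,4,4,5,5,6,7,8,8,9,10,12,12,13,14,15,15,15,16,17,17,18,22,25]

Site scan:
  WciIX ACAAT/0: at [25, 111, 162] ⇒ [25, 111, 162]
  SqiIV CATT/1: at [117, 141, 181, 262] ⇒ [118, 142, 182, 263]
  RvuIII AACGC/4: at [76, 94, 228, 255, 277] ⇒ [80, 98, 232, 259, 281]
  FykVI GCGCTAAT/0: at [1, 10, 42, 56, 64, 207, 217, 237, 269] ⇒ [1, 10, 42, 56, 64, 207, 217, 237, 269]
  KluX CGTACGA/5: at [125, 133, 152, 174] ⇒ [130, 138, 157, 179]

Pooled cuts: [1, 10, 25, 42, 56, 64, 80, 98, 111, 118, 130, 138, 142, 157, 162, 179, 182, 207, 217, 232, 237, 259, 263, 269, 281]

Fragment lengths:
  1→10: 9 bp
  10→25: 15 bp
  25→42: 17 bp
  42→56: 14 bp
  56→64: 8 bp
  64→80: 16 bp
  80→98: 18 bp
  98→111: 13 bp
  111→118: 7 bp
  118→130: 12 bp
  130→138: 8 bp
  138→142: 4 bp
  142→157: 15 bp
  157→162: 5 bp
  162→179: 17 bp
  179→182: 3 bp
  182→207: 25 bp
  207→217: 10 bp
  217→232: 15 bp
  232→237: 5 bp
  237→259: 22 bp
  259→263: 4 bp
  263→269: 6 bp
  269→281: 12 bp
  281→1 (wrap): 282-281+1 = 2 bp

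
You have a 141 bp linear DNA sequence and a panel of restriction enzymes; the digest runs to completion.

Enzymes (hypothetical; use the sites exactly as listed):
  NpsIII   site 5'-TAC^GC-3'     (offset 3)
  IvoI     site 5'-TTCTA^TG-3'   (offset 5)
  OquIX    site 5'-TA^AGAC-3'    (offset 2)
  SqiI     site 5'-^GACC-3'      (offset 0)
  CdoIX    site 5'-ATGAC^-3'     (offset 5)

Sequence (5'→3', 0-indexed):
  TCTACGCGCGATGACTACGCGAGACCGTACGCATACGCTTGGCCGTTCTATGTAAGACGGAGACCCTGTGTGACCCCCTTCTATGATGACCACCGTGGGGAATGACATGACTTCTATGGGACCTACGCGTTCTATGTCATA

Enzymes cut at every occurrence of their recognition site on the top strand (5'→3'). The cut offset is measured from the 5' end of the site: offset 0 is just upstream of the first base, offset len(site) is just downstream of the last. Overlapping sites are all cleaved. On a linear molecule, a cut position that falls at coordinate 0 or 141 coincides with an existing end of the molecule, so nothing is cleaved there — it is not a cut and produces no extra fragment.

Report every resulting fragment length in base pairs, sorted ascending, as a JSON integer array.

[3,3,3,4,4,4,5,5,5,6,7,7,7,8,8,10,10,12,14,16]

Site scan:
  NpsIII TACGC/3: at [2, 15, 27, 33, 123] ⇒ [5, 18, 30, 36, 126]
  IvoI TTCTATG/5: at [45, 78, 111, 129] ⇒ [50, 83, 116, 134]
  OquIX TAAGAC/2: at [52] ⇒ [54]
  SqiI GACC/0: at [22, 61, 71, 87, 119] ⇒ [22, 61, 71, 87, 119]
  CdoIX ATGAC/5: at [10, 85, 101, 106] ⇒ [15, 90, 106, 111]

All cut coordinates (distinct, sorted): [5, 15, 18, 22, 30, 36, 50, 54, 61, 71, 83, 87, 90, 106, 111, 116, 119, 126, 134]

Fragment lengths:
  [0,5): 5 bp
  [5,15): 10 bp
  [15,18): 3 bp
  [18,22): 4 bp
  [22,30): 8 bp
  [30,36): 6 bp
  [36,50): 14 bp
  [50,54): 4 bp
  [54,61): 7 bp
  [61,71): 10 bp
  [71,83): 12 bp
  [83,87): 4 bp
  [87,90): 3 bp
  [90,106): 16 bp
  [106,111): 5 bp
  [111,116): 5 bp
  [116,119): 3 bp
  [119,126): 7 bp
  [126,134): 8 bp
  [134,141): 7 bp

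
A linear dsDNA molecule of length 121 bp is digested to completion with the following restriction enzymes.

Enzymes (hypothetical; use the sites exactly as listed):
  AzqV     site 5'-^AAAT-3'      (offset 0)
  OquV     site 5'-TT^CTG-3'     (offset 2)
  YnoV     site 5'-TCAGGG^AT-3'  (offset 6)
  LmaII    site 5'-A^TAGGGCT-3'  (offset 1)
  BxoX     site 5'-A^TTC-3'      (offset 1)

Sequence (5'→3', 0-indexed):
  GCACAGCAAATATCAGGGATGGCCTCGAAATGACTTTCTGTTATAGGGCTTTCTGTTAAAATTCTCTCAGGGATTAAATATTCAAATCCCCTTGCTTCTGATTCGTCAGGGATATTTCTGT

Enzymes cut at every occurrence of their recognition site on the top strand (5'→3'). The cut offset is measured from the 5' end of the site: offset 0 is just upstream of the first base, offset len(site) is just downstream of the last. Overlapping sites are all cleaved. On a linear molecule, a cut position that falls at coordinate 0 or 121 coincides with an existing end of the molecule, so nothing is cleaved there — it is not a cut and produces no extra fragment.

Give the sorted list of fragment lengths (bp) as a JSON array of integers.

[3,3,3,4,4,5,6,6,6,7,9,9,10,10,11,11,14]

Scan for sites:
  AzqV AAAT/0: at [7, 27, 58, 75, 83] ⇒ [7, 27, 58, 75, 83]
  OquV TTCTG/2: at [35, 50, 95, 115] ⇒ [37, 52, 97, 117]
  YnoV TCAGGGAT/6: at [12, 66, 105] ⇒ [18, 72, 111]
  LmaII ATAGGGCT/1: at [42] ⇒ [43]
  BxoX ATTC/1: at [60, 79, 100] ⇒ [61, 80, 101]

Pooled cuts: [7, 18, 27, 37, 43, 52, 58, 61, 72, 75, 80, 83, 97, 101, 111, 117]

Fragments:
  [0,7): 7 bp
  [7,18): 11 bp
  [18,27): 9 bp
  [27,37): 10 bp
  [37,43): 6 bp
  [43,52): 9 bp
  [52,58): 6 bp
  [58,61): 3 bp
  [61,72): 11 bp
  [72,75): 3 bp
  [75,80): 5 bp
  [80,83): 3 bp
  [83,97): 14 bp
  [97,101): 4 bp
  [101,111): 10 bp
  [111,117): 6 bp
  [117,121): 4 bp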